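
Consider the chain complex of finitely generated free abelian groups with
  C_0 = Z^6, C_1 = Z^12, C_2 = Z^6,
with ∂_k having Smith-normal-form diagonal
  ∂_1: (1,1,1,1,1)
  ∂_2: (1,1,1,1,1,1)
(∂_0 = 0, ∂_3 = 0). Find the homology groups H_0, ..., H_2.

H_0: b_0 = 6 − 0 − 5 = 1; torsion from ∂_1 factors > 1: none. So H_0 ≅ Z.
H_1: b_1 = 12 − 5 − 6 = 1; torsion from ∂_2 factors > 1: none. So H_1 ≅ Z.
H_2: b_2 = 6 − 6 − 0 = 0; torsion from ∂_3 factors > 1: none. So H_2 ≅ 0.

H_0 ≅ Z,  H_1 ≅ Z,  H_2 = 0.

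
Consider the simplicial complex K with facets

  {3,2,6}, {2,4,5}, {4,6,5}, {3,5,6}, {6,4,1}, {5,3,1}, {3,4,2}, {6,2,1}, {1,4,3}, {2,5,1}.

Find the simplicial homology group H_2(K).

H_2 ≅ 0.

Order the vertices as 1 < 2 < 3 < 4 < 5 < 6. Listing each simplex with vertices in this order, K has dimension 2 with simplices:

  0-simplices (6): [1], [2], [3], [4], [5], [6]
  1-simplices (15): [1,2], [1,3], [1,4], [1,5], [1,6], [2,3], [2,4], [2,5], [2,6], [3,4], [3,5], [3,6], [4,5], [4,6], [5,6]
  2-simplices (10): [1,2,5], [1,2,6], [1,3,4], [1,3,5], [1,4,6], [2,3,4], [2,3,6], [2,4,5], [3,5,6], [4,5,6]

Hence C_0 ≅ Z^6, C_1 ≅ Z^15, C_2 ≅ Z^10.

∂_1: C_1 → C_0 is given by ∂[p,q] = [q] − [p].
As a 6×15 matrix over Z this has rank 5, with invariant factors (1,1,1,1,1).

Boundary ∂_2: C_2 → C_1 acts by ∂[p,q,r] = [q,r] − [p,r] + [p,q]. For instance
  ∂[1,4,6] = [4,6] − [1,6] + [1,4],
  ∂[1,2,5] = [2,5] − [1,5] + [1,2].
The resulting 15×10 matrix has rank 10, and its Smith normal form has invariant factors (1,1,1,1,1,1,1,1,1,2).

Now H_k = ker ∂_k / im ∂_{k+1}, so:

  H_2: rank ker ∂_2 − rank ∂_3 = (10 − 10) − 0 = 0, and there is no ∂_3, so H_2 = 0.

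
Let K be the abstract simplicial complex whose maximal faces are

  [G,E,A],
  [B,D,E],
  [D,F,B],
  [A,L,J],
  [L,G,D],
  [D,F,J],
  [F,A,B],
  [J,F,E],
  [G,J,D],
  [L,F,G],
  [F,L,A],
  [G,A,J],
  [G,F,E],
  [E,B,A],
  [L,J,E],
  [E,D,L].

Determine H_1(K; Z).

We work with the vertex ordering A < B < D < E < F < G < J < L. The simplices of K, each written with vertices in increasing order, are:

  0-simplices (8): A, B, D, E, F, G, J, L
  1-simplices (24): AB, AE, AF, AG, AJ, AL, BD, BE, BF, DE, DF, DG, DJ, DL, EF, EG, EJ, EL, FG, FJ, FL, GJ, GL, JL
  2-simplices (16): ABE, ABF, AEG, AFL, AGJ, AJL, BDE, BDF, DEL, DFJ, DGJ, DGL, EFG, EFJ, EJL, FGL

Hence C_0 ≅ Z^8, C_1 ≅ Z^24, C_2 ≅ Z^16.

The boundary map ∂_1: C_1 → C_0 sends each edge [p,q] (with p < q) to q − p. For instance
  ∂AB = B − A.
This gives a 8×24 integer matrix of rank 7; reducing to Smith normal form yields diagonal entries (1,1,1,1,1,1,1).

The boundary map ∂_2: C_2 → C_1 maps a triangle to the signed sum of its edges. For instance
  ∂FGL = GL − FL + FG,
  ∂EFJ = FJ − EJ + EF.
This gives a 24×16 integer matrix of rank 15; reducing to Smith normal form yields diagonal entries (1,1,1,1,1,1,1,1,1,1,1,1,1,1,1).

Now H_k = ker ∂_k / im ∂_{k+1}, so:

  H_1: rank ker ∂_1 − rank ∂_2 = (24 − 7) − 15 = 2, and the invariant factors of ∂_2 are all 1, so H_1 = Z^2.

(K is a triangulation of the torus T^2.)

H_1 = Z^2.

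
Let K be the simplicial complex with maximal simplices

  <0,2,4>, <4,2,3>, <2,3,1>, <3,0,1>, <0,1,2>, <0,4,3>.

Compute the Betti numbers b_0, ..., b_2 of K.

b_0 = 1, b_1 = 0, b_2 = 1.

Fix the vertex order 0 < 1 < 2 < 3 < 4 and write every simplex with vertices in increasing order. Then dim K = 2 and the simplices of K are:

  0-simplices (5): [0], [1], [2], [3], [4]
  1-simplices (9): [0,1], [0,2], [0,3], [0,4], [1,2], [1,3], [2,3], [2,4], [3,4]
  2-simplices (6): [0,1,2], [0,1,3], [0,2,4], [0,3,4], [1,2,3], [2,3,4]

giving chain groups C_0 ≅ Z^5, C_1 ≅ Z^9, C_2 ≅ Z^6.

Boundary ∂_1: C_1 → C_0 maps an edge to its endpoints' difference, ∂[p,q] = q − p.
This gives a 5×9 integer matrix of rank 4; reducing to Smith normal form yields diagonal entries (1,1,1,1).

Boundary ∂_2: C_2 → C_1 sends each 2-simplex [p,q,r] to [q,r] − [p,r] + [p,q]. For instance
  ∂[0,2,4] = [2,4] − [0,4] + [0,2],
  ∂[0,1,2] = [1,2] − [0,2] + [0,1].
The 9×6 boundary matrix has rank 5 and Smith normal form diag(1,1,1,1,1).

Reading off H_k = ker ∂_k / im ∂_{k+1}:

  H_0: rank C_0 − rank ∂_1 = 5 − 4 = 1, and the invariant factors of ∂_1 are all 1, so H_0 = Z.
  H_1: rank ker ∂_1 − rank ∂_2 = (9 − 4) − 5 = 0, and the invariant factors of ∂_2 are all 1, so H_1 = 0.
  H_2: rank ker ∂_2 − rank ∂_3 = (6 − 5) − 0 = 1, and there is no ∂_3, so H_2 = Z.

Hence the Betti numbers are b_0 = 1, b_1 = 0, b_2 = 1.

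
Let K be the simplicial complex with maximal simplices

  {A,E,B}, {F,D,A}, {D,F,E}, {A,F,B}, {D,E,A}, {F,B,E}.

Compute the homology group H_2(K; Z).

Fix the vertex order A < B < D < E < F and write every simplex with vertices in increasing order. Then dim K = 2 and the simplices of K are:

  0-simplices (5): A, B, D, E, F
  1-simplices (9): AB, AD, AE, AF, BE, BF, DE, DF, EF
  2-simplices (6): ABE, ABF, ADE, ADF, BEF, DEF

giving chain groups C_0 ≅ Z^5, C_1 ≅ Z^9, C_2 ≅ Z^6.

The boundary map ∂_1: C_1 → C_0 maps an edge to its endpoints' difference, ∂[p,q] = q − p. For instance
  ∂AF = F − A.
As a 5×9 matrix over Z this has rank 4, with invariant factors (1,1,1,1).

Boundary ∂_2: C_2 → C_1 acts by ∂[p,q,r] = [q,r] − [p,r] + [p,q]. For instance
  ∂ABE = BE − AE + AB,
  ∂DEF = EF − DF + DE.
This gives a 9×6 integer matrix of rank 5; reducing to Smith normal form yields diagonal entries (1,1,1,1,1).

Computing H_k = (kernel of ∂_k) / (image of ∂_{k+1}):

  H_2: rank ker ∂_2 − rank ∂_3 = (6 − 5) − 0 = 1, and there is no ∂_3, so H_2 = Z.

H_2 = Z.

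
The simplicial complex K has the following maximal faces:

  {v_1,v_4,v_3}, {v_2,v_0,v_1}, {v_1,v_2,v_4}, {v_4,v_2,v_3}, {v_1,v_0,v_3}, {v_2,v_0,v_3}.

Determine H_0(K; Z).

H_0 = Z.

Take the total order v_0 < v_1 < v_2 < v_3 < v_4 on the vertex set. Then K (dimension 2) consists of the simplices:

  0-simplices (5): [v_0], [v_1], [v_2], [v_3], [v_4]
  1-simplices (9): [v_0,v_1], [v_0,v_2], [v_0,v_3], [v_1,v_2], [v_1,v_3], [v_1,v_4], [v_2,v_3], [v_2,v_4], [v_3,v_4]
  2-simplices (6): [v_0,v_1,v_2], [v_0,v_1,v_3], [v_0,v_2,v_3], [v_1,v_2,v_4], [v_1,v_3,v_4], [v_2,v_3,v_4]

giving chain groups C_0 ≅ Z^5, C_1 ≅ Z^9, C_2 ≅ Z^6.

The boundary map ∂_1: C_1 → C_0 sends each edge [p,q] (with p < q) to q − p. For instance
  ∂[v_1,v_3] = [v_3] − [v_1].
The resulting 5×9 matrix has rank 4, and its Smith normal form has invariant factors (1,1,1,1).

Boundary ∂_2: C_2 → C_1 acts by ∂[p,q,r] = [q,r] − [p,r] + [p,q]. For instance
  ∂[v_0,v_1,v_3] = [v_1,v_3] − [v_0,v_3] + [v_0,v_1],
  ∂[v_0,v_1,v_2] = [v_1,v_2] − [v_0,v_2] + [v_0,v_1].
The resulting 9×6 matrix has rank 5, and its Smith normal form has invariant factors (1,1,1,1,1).

Now H_k = ker ∂_k / im ∂_{k+1}, so:

  H_0: rank C_0 − rank ∂_1 = 5 − 4 = 1, and the invariant factors of ∂_1 are all 1, so H_0 ≅ Z.

(K is a triangulation of the 2-sphere S^2.)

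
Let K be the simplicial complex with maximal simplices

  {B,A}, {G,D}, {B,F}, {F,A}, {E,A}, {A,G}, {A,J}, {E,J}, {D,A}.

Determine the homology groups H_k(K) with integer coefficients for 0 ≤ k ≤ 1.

H_0 ≅ Z,  H_1 ≅ Z^3.

Order the vertices as A < B < D < E < F < G < J. Listing each simplex with vertices in this order, K has dimension 1 with simplices:

  0-simplices (7): A, B, D, E, F, G, J
  1-simplices (9): AB, AD, AE, AF, AG, AJ, BF, DG, EJ

so the chain groups are C_0 ≅ Z^7, C_1 ≅ Z^9.

The boundary map ∂_1: C_1 → C_0 sends each edge [p,q] (with p < q) to q − p. For instance
  ∂AG = G − A.
As a 7×9 matrix over Z this has rank 6, with invariant factors (1,1,1,1,1,1).

From H_k ≅ ker(∂_k) / im(∂_{k+1}) we obtain:

  H_0: rank C_0 − rank ∂_1 = 7 − 6 = 1, and the invariant factors of ∂_1 are all 1, so H_0 ≅ Z.
  H_1: rank ker ∂_1 − rank ∂_2 = (9 − 6) − 0 = 3, and there is no ∂_2, so H_1 ≅ Z^3.

As a check, the Euler characteristic is 7 − 9 = -2, which agrees with 1 − 3 = -2.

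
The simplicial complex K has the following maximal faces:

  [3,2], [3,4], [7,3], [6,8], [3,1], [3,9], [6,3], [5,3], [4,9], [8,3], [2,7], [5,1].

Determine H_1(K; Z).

H_1 = Z^4.

Take the total order 1 < 2 < 3 < 4 < 5 < 6 < 7 < 8 < 9 on the vertex set. Then K (dimension 1) consists of the simplices:

  0-simplices (9): [1], [2], [3], [4], [5], [6], [7], [8], [9]
  1-simplices (12): [1,3], [1,5], [2,3], [2,7], [3,4], [3,5], [3,6], [3,7], [3,8], [3,9], [4,9], [6,8]

giving chain groups C_0 ≅ Z^9, C_1 ≅ Z^12.

Boundary ∂_1: C_1 → C_0 is given by ∂[p,q] = [q] − [p]. For instance
  ∂[2,7] = [7] − [2].
This gives a 9×12 integer matrix of rank 8; reducing to Smith normal form yields diagonal entries (1,1,1,1,1,1,1,1).

From H_k ≅ ker(∂_k) / im(∂_{k+1}) we obtain:

  H_1: rank ker ∂_1 − rank ∂_2 = (12 − 8) − 0 = 4, and there is no ∂_2, so H_1 = Z^4.

(K is a triangulation of a wedge of 4 circles.)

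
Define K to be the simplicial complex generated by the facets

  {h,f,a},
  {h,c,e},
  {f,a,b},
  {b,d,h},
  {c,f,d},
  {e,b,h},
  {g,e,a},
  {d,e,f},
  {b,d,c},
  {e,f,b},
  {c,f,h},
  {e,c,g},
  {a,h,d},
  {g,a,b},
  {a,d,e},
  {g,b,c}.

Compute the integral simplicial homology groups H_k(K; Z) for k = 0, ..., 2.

Fix the vertex order a < b < c < d < e < f < g < h and write every simplex with vertices in increasing order. Then dim K = 2 and the simplices of K are:

  0-simplices (8): a, b, c, d, e, f, g, h
  1-simplices (24): ab, ad, ae, af, ag, ah, bc, bd, be, bf, bg, bh, cd, ce, cf, cg, ch, de, df, dh, ef, eg, eh, fh
  2-simplices (16): abf, abg, ade, adh, aeg, afh, bcd, bcg, bdh, bef, beh, cdf, ceg, ceh, cfh, def

Hence C_0 ≅ Z^8, C_1 ≅ Z^24, C_2 ≅ Z^16.

∂_1: C_1 → C_0 maps an edge to its endpoints' difference, ∂[p,q] = q − p.
The resulting 8×24 matrix has rank 7, and its Smith normal form has invariant factors (1,1,1,1,1,1,1).

The boundary map ∂_2: C_2 → C_1 sends each 2-simplex [p,q,r] to [q,r] − [p,r] + [p,q]. For instance
  ∂abg = bg − ag + ab,
  ∂adh = dh − ah + ad.
As a 24×16 matrix over Z this has rank 15, with invariant factors (1,1,1,1,1,1,1,1,1,1,1,1,1,1,1).

Computing H_k = (kernel of ∂_k) / (image of ∂_{k+1}):

  H_0: rank C_0 − rank ∂_1 = 8 − 7 = 1, and the invariant factors of ∂_1 are all 1, so H_0 ≅ Z.
  H_1: rank ker ∂_1 − rank ∂_2 = (24 − 7) − 15 = 2, and the invariant factors of ∂_2 are all 1, so H_1 ≅ Z^2.
  H_2: rank ker ∂_2 − rank ∂_3 = (16 − 15) − 0 = 1, and there is no ∂_3, so H_2 ≅ Z.

As a check, the Euler characteristic is 8 − 24 + 16 = 0, which agrees with 1 − 2 + 1 = 0.

H_0 = Z,  H_1 = Z^2,  H_2 = Z.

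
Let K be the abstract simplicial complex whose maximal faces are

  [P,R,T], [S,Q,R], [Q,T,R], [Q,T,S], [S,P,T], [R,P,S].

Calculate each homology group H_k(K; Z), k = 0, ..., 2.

H_0 ≅ Z,  H_1 = 0,  H_2 ≅ Z.

Order the vertices as P < Q < R < S < T. Listing each simplex with vertices in this order, K has dimension 2 with simplices:

  0-simplices (5): P, Q, R, S, T
  1-simplices (9): PR, PS, PT, QR, QS, QT, RS, RT, ST
  2-simplices (6): PRS, PRT, PST, QRS, QRT, QST

so the chain groups are C_0 ≅ Z^5, C_1 ≅ Z^9, C_2 ≅ Z^6.

The boundary map ∂_1: C_1 → C_0 is given by ∂[p,q] = [q] − [p].
The 5×9 boundary matrix has rank 4 and Smith normal form diag(1,1,1,1).

Boundary ∂_2: C_2 → C_1 acts by ∂[p,q,r] = [q,r] − [p,r] + [p,q]. For instance
  ∂PRT = RT − PT + PR,
  ∂QRS = RS − QS + QR.
This gives a 9×6 integer matrix of rank 5; reducing to Smith normal form yields diagonal entries (1,1,1,1,1).

From H_k ≅ ker(∂_k) / im(∂_{k+1}) we obtain:

  H_0: rank C_0 − rank ∂_1 = 5 − 4 = 1, and the invariant factors of ∂_1 are all 1, so H_0 ≅ Z.
  H_1: rank ker ∂_1 − rank ∂_2 = (9 − 4) − 5 = 0, and the invariant factors of ∂_2 are all 1, so H_1 ≅ 0.
  H_2: rank ker ∂_2 − rank ∂_3 = (6 − 5) − 0 = 1, and there is no ∂_3, so H_2 ≅ Z.

As a check, the Euler characteristic is 5 − 9 + 6 = 2, which agrees with 1 − 0 + 1 = 2.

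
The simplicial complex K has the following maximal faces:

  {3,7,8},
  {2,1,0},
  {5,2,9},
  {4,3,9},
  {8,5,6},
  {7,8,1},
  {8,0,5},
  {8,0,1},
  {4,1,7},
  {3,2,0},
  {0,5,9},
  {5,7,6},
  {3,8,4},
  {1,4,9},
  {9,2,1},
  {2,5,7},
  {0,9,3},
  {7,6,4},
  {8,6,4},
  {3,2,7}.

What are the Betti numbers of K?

b_0 = 1, b_1 = 1, b_2 = 0.

Take the total order 0 < 1 < 2 < 3 < 4 < 5 < 6 < 7 < 8 < 9 on the vertex set. Then K (dimension 2) consists of the simplices:

  0-simplices (10): [0], [1], [2], [3], [4], [5], [6], [7], [8], [9]
  1-simplices (30): (30 of them)
  2-simplices (20): (20 of them)

so the chain groups are C_0 ≅ Z^10, C_1 ≅ Z^30, C_2 ≅ Z^20.

Boundary ∂_1: C_1 → C_0 is given by ∂[p,q] = [q] − [p]. For instance
  ∂[3,9] = [9] − [3].
The 10×30 boundary matrix has rank 9 and Smith normal form diag(1,1,1,1,1,1,1,1,1).

The boundary map ∂_2: C_2 → C_1 sends each 2-simplex [p,q,r] to [q,r] − [p,r] + [p,q]. For instance
  ∂[5,6,7] = [6,7] − [5,7] + [5,6],
  ∂[1,7,8] = [7,8] − [1,8] + [1,7].
The 30×20 boundary matrix has rank 20 and Smith normal form diag(1,1,1,1,1,1,1,1,1,1,1,1,1,1,1,1,1,1,1,2).

From H_k ≅ ker(∂_k) / im(∂_{k+1}) we obtain:

  H_0: rank C_0 − rank ∂_1 = 10 − 9 = 1, and the invariant factors of ∂_1 are all 1, so H_0 ≅ Z.
  H_1: rank ker ∂_1 − rank ∂_2 = (30 − 9) − 20 = 1, and ∂_2 has invariant factor 2 > 1, so H_1 ≅ Z ⊕ Z/2.
  H_2: rank ker ∂_2 − rank ∂_3 = (20 − 20) − 0 = 0, and there is no ∂_3, so H_2 ≅ 0.

(K is a triangulation of the Klein bottle.)

Hence the Betti numbers are b_0 = 1, b_1 = 1, b_2 = 0.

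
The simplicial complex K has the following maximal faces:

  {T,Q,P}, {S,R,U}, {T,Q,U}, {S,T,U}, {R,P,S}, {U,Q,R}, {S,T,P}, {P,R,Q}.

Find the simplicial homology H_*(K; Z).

Order the vertices as P < Q < R < S < T < U. Listing each simplex with vertices in this order, K has dimension 2 with simplices:

  0-simplices (6): P, Q, R, S, T, U
  1-simplices (12): PQ, PR, PS, PT, QR, QT, QU, RS, RU, ST, SU, TU
  2-simplices (8): PQR, PQT, PRS, PST, QRU, QTU, RSU, STU

so the chain groups are C_0 ≅ Z^6, C_1 ≅ Z^12, C_2 ≅ Z^8.

Boundary ∂_1: C_1 → C_0 sends each edge [p,q] (with p < q) to q − p.
As a 6×12 matrix over Z this has rank 5, with invariant factors (1,1,1,1,1).

Boundary ∂_2: C_2 → C_1 maps a triangle to the signed sum of its edges. For instance
  ∂PQT = QT − PT + PQ,
  ∂PRS = RS − PS + PR.
As a 12×8 matrix over Z this has rank 7, with invariant factors (1,1,1,1,1,1,1).

Reading off H_k = ker ∂_k / im ∂_{k+1}:

  H_0: rank C_0 − rank ∂_1 = 6 − 5 = 1, and the invariant factors of ∂_1 are all 1, so H_0 ≅ Z.
  H_1: rank ker ∂_1 − rank ∂_2 = (12 − 5) − 7 = 0, and the invariant factors of ∂_2 are all 1, so H_1 ≅ 0.
  H_2: rank ker ∂_2 − rank ∂_3 = (8 − 7) − 0 = 1, and there is no ∂_3, so H_2 ≅ Z.

As a check, the Euler characteristic is 6 − 12 + 8 = 2, which agrees with 1 − 0 + 1 = 2.

H_0 = Z,  H_1 = 0,  H_2 = Z.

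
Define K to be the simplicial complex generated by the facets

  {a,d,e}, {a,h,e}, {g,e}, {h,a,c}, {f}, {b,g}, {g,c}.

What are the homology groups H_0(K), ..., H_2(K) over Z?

H_0 ≅ Z^2,  H_1 ≅ Z,  H_2 = 0.

Order the vertices as a < b < c < d < e < f < g < h. Listing each simplex with vertices in this order, K has dimension 2 with simplices:

  0-simplices (8): a, b, c, d, e, f, g, h
  1-simplices (10): ac, ad, ae, ah, bg, cg, ch, de, eg, eh
  2-simplices (3): ach, ade, aeh

Hence C_0 ≅ Z^8, C_1 ≅ Z^10, C_2 ≅ Z^3.

∂_1: C_1 → C_0 is given by ∂[p,q] = [q] − [p]. For instance
  ∂bg = g − b.
As a 8×10 matrix over Z this has rank 6, with invariant factors (1,1,1,1,1,1).

The boundary map ∂_2: C_2 → C_1 maps a triangle to the signed sum of its edges. For instance
  ∂ach = ch − ah + ac,
  ∂aeh = eh − ah + ae.
The resulting 10×3 matrix has rank 3, and its Smith normal form has invariant factors (1,1,1).

Reading off H_k = ker ∂_k / im ∂_{k+1}:

  H_0: rank C_0 − rank ∂_1 = 8 − 6 = 2, and the invariant factors of ∂_1 are all 1, so H_0 ≅ Z^2.
  H_1: rank ker ∂_1 − rank ∂_2 = (10 − 6) − 3 = 1, and the invariant factors of ∂_2 are all 1, so H_1 ≅ Z.
  H_2: rank ker ∂_2 − rank ∂_3 = (3 − 3) − 0 = 0, and there is no ∂_3, so H_2 ≅ 0.

As a check, the Euler characteristic is 8 − 10 + 3 = 1, which agrees with 2 − 1 + 0 = 1.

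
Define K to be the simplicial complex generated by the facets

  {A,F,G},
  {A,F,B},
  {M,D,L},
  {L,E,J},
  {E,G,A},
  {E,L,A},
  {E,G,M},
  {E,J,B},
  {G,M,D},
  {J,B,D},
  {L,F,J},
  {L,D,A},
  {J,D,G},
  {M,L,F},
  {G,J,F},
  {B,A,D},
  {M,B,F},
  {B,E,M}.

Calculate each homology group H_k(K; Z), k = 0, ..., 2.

K has 9 vertices, 27 edges, 18 triangles.
rank ∂_0 = 0, rank ∂_1 = 8 ⇒ b_0 = 9 − 0 − 8 = 1; all invariant factors of ∂_1 are 1 so no torsion. So H_0 = Z.
rank ∂_1 = 8, rank ∂_2 = 17 ⇒ b_1 = 27 − 8 − 17 = 2; all invariant factors of ∂_2 are 1 so no torsion. So H_1 = Z^2.
rank ∂_2 = 17, rank ∂_3 = 0 ⇒ b_2 = 18 − 17 − 0 = 1. So H_2 = Z.

H_0 = Z,  H_1 = Z^2,  H_2 = Z.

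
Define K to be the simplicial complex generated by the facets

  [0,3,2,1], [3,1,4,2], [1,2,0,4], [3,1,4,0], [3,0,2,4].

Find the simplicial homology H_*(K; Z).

Order the vertices as 0 < 1 < 2 < 3 < 4. Listing each simplex with vertices in this order, K has dimension 3 with simplices:

  0-simplices (5): [0], [1], [2], [3], [4]
  1-simplices (10): [0,1], [0,2], [0,3], [0,4], [1,2], [1,3], [1,4], [2,3], [2,4], [3,4]
  2-simplices (10): [0,1,2], [0,1,3], [0,1,4], [0,2,3], [0,2,4], [0,3,4], [1,2,3], [1,2,4], [1,3,4], [2,3,4]
  3-simplices (5): [0,1,2,3], [0,1,2,4], [0,1,3,4], [0,2,3,4], [1,2,3,4]

Hence C_0 ≅ Z^5, C_1 ≅ Z^10, C_2 ≅ Z^10, C_3 ≅ Z^5.

Boundary ∂_1: C_1 → C_0 is given by ∂[p,q] = [q] − [p].
As a 5×10 matrix over Z this has rank 4, with invariant factors (1,1,1,1).

Boundary ∂_2: C_2 → C_1 maps a triangle to the signed sum of its edges. For instance
  ∂[1,2,3] = [2,3] − [1,3] + [1,2],
  ∂[0,1,2] = [1,2] − [0,2] + [0,1].
The resulting 10×10 matrix has rank 6, and its Smith normal form has invariant factors (1,1,1,1,1,1).

∂_3: C_3 → C_2 sends each 3-simplex σ to the alternating sum Σ_i (−1)^i (σ with its i-th vertex removed). For instance
  ∂[0,1,2,4] = [1,2,4] − [0,2,4] + [0,1,4] − [0,1,2],
  ∂[1,2,3,4] = [2,3,4] − [1,3,4] + [1,2,4] − [1,2,3].
This gives a 10×5 integer matrix of rank 4; reducing to Smith normal form yields diagonal entries (1,1,1,1).

Reading off H_k = ker ∂_k / im ∂_{k+1}:

  H_0: rank C_0 − rank ∂_1 = 5 − 4 = 1, and the invariant factors of ∂_1 are all 1, so H_0 ≅ Z.
  H_1: rank ker ∂_1 − rank ∂_2 = (10 − 4) − 6 = 0, and the invariant factors of ∂_2 are all 1, so H_1 ≅ 0.
  H_2: rank ker ∂_2 − rank ∂_3 = (10 − 6) − 4 = 0, and the invariant factors of ∂_3 are all 1, so H_2 ≅ 0.
  H_3: rank ker ∂_3 − rank ∂_4 = (5 − 4) − 0 = 1, and there is no ∂_4, so H_3 ≅ Z.

H_0 = Z,  H_1 = 0,  H_2 = 0,  H_3 = Z.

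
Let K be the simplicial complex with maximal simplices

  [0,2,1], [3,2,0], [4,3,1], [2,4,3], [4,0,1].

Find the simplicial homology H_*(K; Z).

Take the total order 0 < 1 < 2 < 3 < 4 on the vertex set. Then K (dimension 2) consists of the simplices:

  0-simplices (5): [0], [1], [2], [3], [4]
  1-simplices (10): [0,1], [0,2], [0,3], [0,4], [1,2], [1,3], [1,4], [2,3], [2,4], [3,4]
  2-simplices (5): [0,1,2], [0,1,4], [0,2,3], [1,3,4], [2,3,4]

giving chain groups C_0 ≅ Z^5, C_1 ≅ Z^10, C_2 ≅ Z^5.

∂_1: C_1 → C_0 sends each edge [p,q] (with p < q) to q − p.
This gives a 5×10 integer matrix of rank 4; reducing to Smith normal form yields diagonal entries (1,1,1,1).

Boundary ∂_2: C_2 → C_1 sends each 2-simplex [p,q,r] to [q,r] − [p,r] + [p,q]. For instance
  ∂[0,1,2] = [1,2] − [0,2] + [0,1],
  ∂[0,2,3] = [2,3] − [0,3] + [0,2].
The resulting 10×5 matrix has rank 5, and its Smith normal form has invariant factors (1,1,1,1,1).

Now H_k = ker ∂_k / im ∂_{k+1}, so:

  H_0: rank C_0 − rank ∂_1 = 5 − 4 = 1, and the invariant factors of ∂_1 are all 1, so H_0 = Z.
  H_1: rank ker ∂_1 − rank ∂_2 = (10 − 4) − 5 = 1, and the invariant factors of ∂_2 are all 1, so H_1 = Z.
  H_2: rank ker ∂_2 − rank ∂_3 = (5 − 5) − 0 = 0, and there is no ∂_3, so H_2 = 0.

(K is a triangulation of the Möbius band.)

H_0 ≅ Z,  H_1 ≅ Z,  H_2 = 0.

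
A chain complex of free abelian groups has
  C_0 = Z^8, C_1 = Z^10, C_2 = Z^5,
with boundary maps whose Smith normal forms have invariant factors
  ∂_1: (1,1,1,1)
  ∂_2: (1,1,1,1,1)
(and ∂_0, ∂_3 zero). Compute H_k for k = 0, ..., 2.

H_0 = Z^4,  H_1 = Z,  H_2 = 0.

H_0: b_0 = 8 − 0 − 4 = 4; torsion from ∂_1 factors > 1: none. So H_0 = Z^4.
H_1: b_1 = 10 − 4 − 5 = 1; torsion from ∂_2 factors > 1: none. So H_1 = Z.
H_2: b_2 = 5 − 5 − 0 = 0; torsion from ∂_3 factors > 1: none. So H_2 = 0.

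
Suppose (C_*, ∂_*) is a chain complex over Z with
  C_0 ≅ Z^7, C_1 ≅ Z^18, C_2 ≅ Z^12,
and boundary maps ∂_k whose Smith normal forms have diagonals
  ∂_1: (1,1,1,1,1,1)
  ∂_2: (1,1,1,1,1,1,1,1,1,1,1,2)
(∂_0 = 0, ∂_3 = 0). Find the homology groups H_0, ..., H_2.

H_0 ≅ Z,  H_1 ≅ Z/2,  H_2 = 0.

H_0: b_0 = 7 − 0 − 6 = 1; torsion from ∂_1 factors > 1: none. So H_0 ≅ Z.
H_1: b_1 = 18 − 6 − 12 = 0; torsion from ∂_2 factors > 1: [2]. So H_1 ≅ Z/2.
H_2: b_2 = 12 − 12 − 0 = 0; torsion from ∂_3 factors > 1: none. So H_2 ≅ 0.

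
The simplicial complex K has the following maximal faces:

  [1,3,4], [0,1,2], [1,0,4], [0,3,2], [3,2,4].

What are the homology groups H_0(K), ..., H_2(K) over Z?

H_0 = Z,  H_1 = Z,  H_2 = 0.

Order the vertices as 0 < 1 < 2 < 3 < 4. Listing each simplex with vertices in this order, K has dimension 2 with simplices:

  0-simplices (5): [0], [1], [2], [3], [4]
  1-simplices (10): [0,1], [0,2], [0,3], [0,4], [1,2], [1,3], [1,4], [2,3], [2,4], [3,4]
  2-simplices (5): [0,1,2], [0,1,4], [0,2,3], [1,3,4], [2,3,4]

so the chain groups are C_0 ≅ Z^5, C_1 ≅ Z^10, C_2 ≅ Z^5.

∂_1: C_1 → C_0 maps an edge to its endpoints' difference, ∂[p,q] = q − p.
The 5×10 boundary matrix has rank 4 and Smith normal form diag(1,1,1,1).

∂_2: C_2 → C_1 maps a triangle to the signed sum of its edges. For instance
  ∂[0,1,2] = [1,2] − [0,2] + [0,1],
  ∂[1,3,4] = [3,4] − [1,4] + [1,3].
As a 10×5 matrix over Z this has rank 5, with invariant factors (1,1,1,1,1).

Reading off H_k = ker ∂_k / im ∂_{k+1}:

  H_0: rank C_0 − rank ∂_1 = 5 − 4 = 1, and the invariant factors of ∂_1 are all 1, so H_0 = Z.
  H_1: rank ker ∂_1 − rank ∂_2 = (10 − 4) − 5 = 1, and the invariant factors of ∂_2 are all 1, so H_1 = Z.
  H_2: rank ker ∂_2 − rank ∂_3 = (5 − 5) − 0 = 0, and there is no ∂_3, so H_2 = 0.

As a check, the Euler characteristic is 5 − 10 + 5 = 0, which agrees with 1 − 1 + 0 = 0.
(K is a triangulation of the Möbius band.)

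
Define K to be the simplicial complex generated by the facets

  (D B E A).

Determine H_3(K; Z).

We work with the vertex ordering A < B < D < E. The simplices of K, each written with vertices in increasing order, are:

  0-simplices (4): A, B, D, E
  1-simplices (6): AB, AD, AE, BD, BE, DE
  2-simplices (4): ABD, ABE, ADE, BDE
  3-simplices (1): ABDE

Hence C_0 ≅ Z^4, C_1 ≅ Z^6, C_2 ≅ Z^4, C_3 ≅ Z^1.

Boundary ∂_1: C_1 → C_0 maps an edge to its endpoints' difference, ∂[p,q] = q − p. For instance
  ∂AB = B − A.
This gives a 4×6 integer matrix of rank 3; reducing to Smith normal form yields diagonal entries (1,1,1).

∂_2: C_2 → C_1 maps a triangle to the signed sum of its edges. For instance
  ∂ABD = BD − AD + AB,
  ∂ABE = BE − AE + AB.
As a 6×4 matrix over Z this has rank 3, with invariant factors (1,1,1).

Boundary ∂_3: C_3 → C_2 sends each 3-simplex σ to the alternating sum Σ_i (−1)^i (σ with its i-th vertex removed). For instance
  ∂ABDE = BDE − ADE + ABE − ABD.
As a 4×1 matrix over Z this has rank 1, with invariant factors (1).

Computing H_k = (kernel of ∂_k) / (image of ∂_{k+1}):

  H_3: rank ker ∂_3 − rank ∂_4 = (1 − 1) − 0 = 0, and there is no ∂_4, so H_3 = 0.

H_3 ≅ 0.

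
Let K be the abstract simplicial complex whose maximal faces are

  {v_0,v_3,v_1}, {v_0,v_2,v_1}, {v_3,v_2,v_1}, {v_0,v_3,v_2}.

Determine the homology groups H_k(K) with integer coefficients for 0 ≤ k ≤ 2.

H_0 = Z,  H_1 = 0,  H_2 = Z.

Fix the vertex order v_0 < v_1 < v_2 < v_3 and write every simplex with vertices in increasing order. Then dim K = 2 and the simplices of K are:

  0-simplices (4): [v_0], [v_1], [v_2], [v_3]
  1-simplices (6): [v_0,v_1], [v_0,v_2], [v_0,v_3], [v_1,v_2], [v_1,v_3], [v_2,v_3]
  2-simplices (4): [v_0,v_1,v_2], [v_0,v_1,v_3], [v_0,v_2,v_3], [v_1,v_2,v_3]

Hence C_0 ≅ Z^4, C_1 ≅ Z^6, C_2 ≅ Z^4.

Boundary ∂_1: C_1 → C_0 maps an edge to its endpoints' difference, ∂[p,q] = q − p.
The 4×6 boundary matrix has rank 3 and Smith normal form diag(1,1,1).

Boundary ∂_2: C_2 → C_1 acts by ∂[p,q,r] = [q,r] − [p,r] + [p,q]. For instance
  ∂[v_1,v_2,v_3] = [v_2,v_3] − [v_1,v_3] + [v_1,v_2],
  ∂[v_0,v_1,v_3] = [v_1,v_3] − [v_0,v_3] + [v_0,v_1].
The resulting 6×4 matrix has rank 3, and its Smith normal form has invariant factors (1,1,1).

Reading off H_k = ker ∂_k / im ∂_{k+1}:

  H_0: rank C_0 − rank ∂_1 = 4 − 3 = 1, and the invariant factors of ∂_1 are all 1, so H_0 = Z.
  H_1: rank ker ∂_1 − rank ∂_2 = (6 − 3) − 3 = 0, and the invariant factors of ∂_2 are all 1, so H_1 = 0.
  H_2: rank ker ∂_2 − rank ∂_3 = (4 − 3) − 0 = 1, and there is no ∂_3, so H_2 = Z.

(K is a triangulation of the 2-sphere S^2.)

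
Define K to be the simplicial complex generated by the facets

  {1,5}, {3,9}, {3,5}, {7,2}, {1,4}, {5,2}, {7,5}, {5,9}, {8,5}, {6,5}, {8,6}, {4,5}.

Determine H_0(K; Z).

H_0 ≅ Z.

Fix the vertex order 1 < 2 < 3 < 4 < 5 < 6 < 7 < 8 < 9 and write every simplex with vertices in increasing order. Then dim K = 1 and the simplices of K are:

  0-simplices (9): [1], [2], [3], [4], [5], [6], [7], [8], [9]
  1-simplices (12): [1,4], [1,5], [2,5], [2,7], [3,5], [3,9], [4,5], [5,6], [5,7], [5,8], [5,9], [6,8]

Hence C_0 ≅ Z^9, C_1 ≅ Z^12.

∂_1: C_1 → C_0 maps an edge to its endpoints' difference, ∂[p,q] = q − p.
This gives a 9×12 integer matrix of rank 8; reducing to Smith normal form yields diagonal entries (1,1,1,1,1,1,1,1).

From H_k ≅ ker(∂_k) / im(∂_{k+1}) we obtain:

  H_0: rank C_0 − rank ∂_1 = 9 − 8 = 1, and the invariant factors of ∂_1 are all 1, so H_0 = Z.

(K is a triangulation of a wedge of 4 circles.)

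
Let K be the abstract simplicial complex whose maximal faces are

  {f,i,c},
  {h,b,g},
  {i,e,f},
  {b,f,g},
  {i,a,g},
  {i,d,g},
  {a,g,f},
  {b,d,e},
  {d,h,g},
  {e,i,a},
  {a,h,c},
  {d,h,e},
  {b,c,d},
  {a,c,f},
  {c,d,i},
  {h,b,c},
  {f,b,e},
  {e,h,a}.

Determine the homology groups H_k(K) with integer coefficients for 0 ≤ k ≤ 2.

Take the total order a < b < c < d < e < f < g < h < i on the vertex set. Then K (dimension 2) consists of the simplices:

  0-simplices (9): a, b, c, d, e, f, g, h, i
  1-simplices (27): ac, ae, af, ag, ah, ai, bc, bd, be, bf, bg, bh, cd, cf, ch, ci, de, dg, dh, di, ef, eh, ei, fg, fi, gh, gi
  2-simplices (18): acf, ach, aeh, aei, afg, agi, bcd, bch, bde, bef, bfg, bgh, cdi, cfi, deh, dgh, dgi, efi

so the chain groups are C_0 ≅ Z^9, C_1 ≅ Z^27, C_2 ≅ Z^18.

Boundary ∂_1: C_1 → C_0 maps an edge to its endpoints' difference, ∂[p,q] = q − p.
The 9×27 boundary matrix has rank 8 and Smith normal form diag(1,1,1,1,1,1,1,1).

The boundary map ∂_2: C_2 → C_1 sends each 2-simplex [p,q,r] to [q,r] − [p,r] + [p,q]. For instance
  ∂deh = eh − dh + de,
  ∂cdi = di − ci + cd.
As a 27×18 matrix over Z this has rank 18, with invariant factors (1,1,1,1,1,1,1,1,1,1,1,1,1,1,1,1,1,2).

Reading off H_k = ker ∂_k / im ∂_{k+1}:

  H_0: rank C_0 − rank ∂_1 = 9 − 8 = 1, and the invariant factors of ∂_1 are all 1, so H_0 = Z.
  H_1: rank ker ∂_1 − rank ∂_2 = (27 − 8) − 18 = 1, and ∂_2 has invariant factor 2 > 1, so H_1 = Z × Z/2.
  H_2: rank ker ∂_2 − rank ∂_3 = (18 − 18) − 0 = 0, and there is no ∂_3, so H_2 = 0.

H_0 = Z,  H_1 = Z × Z/2,  H_2 = 0.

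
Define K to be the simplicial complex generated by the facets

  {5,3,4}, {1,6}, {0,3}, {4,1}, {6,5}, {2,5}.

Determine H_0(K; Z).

H_0 = Z.

Take the total order 0 < 1 < 2 < 3 < 4 < 5 < 6 on the vertex set. Then K (dimension 2) consists of the simplices:

  0-simplices (7): [0], [1], [2], [3], [4], [5], [6]
  1-simplices (8): [0,3], [1,4], [1,6], [2,5], [3,4], [3,5], [4,5], [5,6]
  2-simplices (1): [3,4,5]

giving chain groups C_0 ≅ Z^7, C_1 ≅ Z^8, C_2 ≅ Z^1.

∂_1: C_1 → C_0 maps an edge to its endpoints' difference, ∂[p,q] = q − p. For instance
  ∂[1,4] = [4] − [1].
As a 7×8 matrix over Z this has rank 6, with invariant factors (1,1,1,1,1,1).

∂_2: C_2 → C_1 sends each 2-simplex [p,q,r] to [q,r] − [p,r] + [p,q]. For instance
  ∂[3,4,5] = [4,5] − [3,5] + [3,4].
This gives a 8×1 integer matrix of rank 1; reducing to Smith normal form yields diagonal entries (1).

Reading off H_k = ker ∂_k / im ∂_{k+1}:

  H_0: rank C_0 − rank ∂_1 = 7 − 6 = 1, and the invariant factors of ∂_1 are all 1, so H_0 ≅ Z.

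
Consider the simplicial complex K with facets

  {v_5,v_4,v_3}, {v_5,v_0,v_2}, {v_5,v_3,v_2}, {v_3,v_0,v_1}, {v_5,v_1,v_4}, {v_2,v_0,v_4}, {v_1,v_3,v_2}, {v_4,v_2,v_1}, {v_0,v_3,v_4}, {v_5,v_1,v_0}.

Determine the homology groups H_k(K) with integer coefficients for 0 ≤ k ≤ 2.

Fix the vertex order v_0 < v_1 < v_2 < v_3 < v_4 < v_5 and write every simplex with vertices in increasing order. Then dim K = 2 and the simplices of K are:

  0-simplices (6): [v_0], [v_1], [v_2], [v_3], [v_4], [v_5]
  1-simplices (15): (15 of them)
  2-simplices (10): [v_0,v_1,v_3], [v_0,v_1,v_5], [v_0,v_2,v_4], [v_0,v_2,v_5], [v_0,v_3,v_4], [v_1,v_2,v_3], [v_1,v_2,v_4], [v_1,v_4,v_5], [v_2,v_3,v_5], [v_3,v_4,v_5]

so the chain groups are C_0 ≅ Z^6, C_1 ≅ Z^15, C_2 ≅ Z^10.

Boundary ∂_1: C_1 → C_0 maps an edge to its endpoints' difference, ∂[p,q] = q − p. For instance
  ∂[v_0,v_3] = [v_3] − [v_0].
As a 6×15 matrix over Z this has rank 5, with invariant factors (1,1,1,1,1).

Boundary ∂_2: C_2 → C_1 maps a triangle to the signed sum of its edges. For instance
  ∂[v_0,v_1,v_3] = [v_1,v_3] − [v_0,v_3] + [v_0,v_1],
  ∂[v_1,v_2,v_3] = [v_2,v_3] − [v_1,v_3] + [v_1,v_2].
The 15×10 boundary matrix has rank 10 and Smith normal form diag(1,1,1,1,1,1,1,1,1,2).

Now H_k = ker ∂_k / im ∂_{k+1}, so:

  H_0: rank C_0 − rank ∂_1 = 6 − 5 = 1, and the invariant factors of ∂_1 are all 1, so H_0 ≅ Z.
  H_1: rank ker ∂_1 − rank ∂_2 = (15 − 5) − 10 = 0, and ∂_2 has invariant factor 2 > 1, so H_1 ≅ Z/2.
  H_2: rank ker ∂_2 − rank ∂_3 = (10 − 10) − 0 = 0, and there is no ∂_3, so H_2 ≅ 0.

As a check, the Euler characteristic is 6 − 15 + 10 = 1, which agrees with 1 − 0 + 0 = 1.

H_0 ≅ Z,  H_1 ≅ Z/2,  H_2 = 0.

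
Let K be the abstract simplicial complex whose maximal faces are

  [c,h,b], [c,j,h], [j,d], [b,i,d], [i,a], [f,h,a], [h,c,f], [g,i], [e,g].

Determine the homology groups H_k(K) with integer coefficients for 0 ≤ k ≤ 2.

H_0 ≅ Z,  H_1 ≅ Z^2,  H_2 = 0.

Order the vertices as a < b < c < d < e < f < g < h < i < j. Listing each simplex with vertices in this order, K has dimension 2 with simplices:

  0-simplices (10): a, b, c, d, e, f, g, h, i, j
  1-simplices (16): af, ah, ai, bc, bd, bh, bi, cf, ch, cj, di, dj, eg, fh, gi, hj
  2-simplices (5): afh, bch, bdi, cfh, chj

giving chain groups C_0 ≅ Z^10, C_1 ≅ Z^16, C_2 ≅ Z^5.

Boundary ∂_1: C_1 → C_0 maps an edge to its endpoints' difference, ∂[p,q] = q − p. For instance
  ∂ch = h − c.
The resulting 10×16 matrix has rank 9, and its Smith normal form has invariant factors (1,1,1,1,1,1,1,1,1).

Boundary ∂_2: C_2 → C_1 acts by ∂[p,q,r] = [q,r] − [p,r] + [p,q]. For instance
  ∂cfh = fh − ch + cf,
  ∂afh = fh − ah + af.
This gives a 16×5 integer matrix of rank 5; reducing to Smith normal form yields diagonal entries (1,1,1,1,1).

From H_k ≅ ker(∂_k) / im(∂_{k+1}) we obtain:

  H_0: rank C_0 − rank ∂_1 = 10 − 9 = 1, and the invariant factors of ∂_1 are all 1, so H_0 = Z.
  H_1: rank ker ∂_1 − rank ∂_2 = (16 − 9) − 5 = 2, and the invariant factors of ∂_2 are all 1, so H_1 = Z^2.
  H_2: rank ker ∂_2 − rank ∂_3 = (5 − 5) − 0 = 0, and there is no ∂_3, so H_2 = 0.

As a check, the Euler characteristic is 10 − 16 + 5 = -1, which agrees with 1 − 2 + 0 = -1.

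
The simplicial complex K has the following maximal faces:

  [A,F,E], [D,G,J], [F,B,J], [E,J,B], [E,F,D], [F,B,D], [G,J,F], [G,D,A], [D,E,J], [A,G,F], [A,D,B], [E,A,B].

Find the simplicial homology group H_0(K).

H_0 = Z.

Order the vertices as A < B < D < E < F < G < J. Listing each simplex with vertices in this order, K has dimension 2 with simplices:

  0-simplices (7): A, B, D, E, F, G, J
  1-simplices (18): AB, AD, AE, AF, AG, BD, BE, BF, BJ, DE, DF, DG, DJ, EF, EJ, FG, FJ, GJ
  2-simplices (12): ABD, ABE, ADG, AEF, AFG, BDF, BEJ, BFJ, DEF, DEJ, DGJ, FGJ

Hence C_0 ≅ Z^7, C_1 ≅ Z^18, C_2 ≅ Z^12.

The boundary map ∂_1: C_1 → C_0 maps an edge to its endpoints' difference, ∂[p,q] = q − p. For instance
  ∂DE = E − D.
As a 7×18 matrix over Z this has rank 6, with invariant factors (1,1,1,1,1,1).

∂_2: C_2 → C_1 acts by ∂[p,q,r] = [q,r] − [p,r] + [p,q]. For instance
  ∂ADG = DG − AG + AD,
  ∂DEF = EF − DF + DE.
The resulting 18×12 matrix has rank 12, and its Smith normal form has invariant factors (1,1,1,1,1,1,1,1,1,1,1,2).

Computing H_k = (kernel of ∂_k) / (image of ∂_{k+1}):

  H_0: rank C_0 − rank ∂_1 = 7 − 6 = 1, and the invariant factors of ∂_1 are all 1, so H_0 = Z.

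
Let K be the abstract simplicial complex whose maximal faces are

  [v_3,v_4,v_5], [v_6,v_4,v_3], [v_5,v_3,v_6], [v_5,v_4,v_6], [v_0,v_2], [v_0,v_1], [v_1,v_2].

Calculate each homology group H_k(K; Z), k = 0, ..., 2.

Order the vertices as v_0 < v_1 < v_2 < v_3 < v_4 < v_5 < v_6. Listing each simplex with vertices in this order, K has dimension 2 with simplices:

  0-simplices (7): [v_0], [v_1], [v_2], [v_3], [v_4], [v_5], [v_6]
  1-simplices (9): [v_0,v_1], [v_0,v_2], [v_1,v_2], [v_3,v_4], [v_3,v_5], [v_3,v_6], [v_4,v_5], [v_4,v_6], [v_5,v_6]
  2-simplices (4): [v_3,v_4,v_5], [v_3,v_4,v_6], [v_3,v_5,v_6], [v_4,v_5,v_6]

giving chain groups C_0 ≅ Z^7, C_1 ≅ Z^9, C_2 ≅ Z^4.

The boundary map ∂_1: C_1 → C_0 maps an edge to its endpoints' difference, ∂[p,q] = q − p. For instance
  ∂[v_5,v_6] = [v_6] − [v_5].
The resulting 7×9 matrix has rank 5, and its Smith normal form has invariant factors (1,1,1,1,1).

Boundary ∂_2: C_2 → C_1 sends each 2-simplex [p,q,r] to [q,r] − [p,r] + [p,q]. For instance
  ∂[v_3,v_5,v_6] = [v_5,v_6] − [v_3,v_6] + [v_3,v_5],
  ∂[v_3,v_4,v_5] = [v_4,v_5] − [v_3,v_5] + [v_3,v_4].
As a 9×4 matrix over Z this has rank 3, with invariant factors (1,1,1).

Computing H_k = (kernel of ∂_k) / (image of ∂_{k+1}):

  H_0: rank C_0 − rank ∂_1 = 7 − 5 = 2, and the invariant factors of ∂_1 are all 1, so H_0 = Z^2.
  H_1: rank ker ∂_1 − rank ∂_2 = (9 − 5) − 3 = 1, and the invariant factors of ∂_2 are all 1, so H_1 = Z.
  H_2: rank ker ∂_2 − rank ∂_3 = (4 − 3) − 0 = 1, and there is no ∂_3, so H_2 = Z.

H_0 ≅ Z^2,  H_1 ≅ Z,  H_2 ≅ Z.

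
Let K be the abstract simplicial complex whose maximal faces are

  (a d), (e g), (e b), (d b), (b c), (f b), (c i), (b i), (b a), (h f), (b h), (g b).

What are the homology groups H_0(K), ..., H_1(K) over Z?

H_0 ≅ Z,  H_1 ≅ Z^4.

We work with the vertex ordering a < b < c < d < e < f < g < h < i. The simplices of K, each written with vertices in increasing order, are:

  0-simplices (9): a, b, c, d, e, f, g, h, i
  1-simplices (12): ab, ad, bc, bd, be, bf, bg, bh, bi, ci, eg, fh

Hence C_0 ≅ Z^9, C_1 ≅ Z^12.

Boundary ∂_1: C_1 → C_0 is given by ∂[p,q] = [q] − [p]. For instance
  ∂ad = d − a.
The 9×12 boundary matrix has rank 8 and Smith normal form diag(1,1,1,1,1,1,1,1).

Now H_k = ker ∂_k / im ∂_{k+1}, so:

  H_0: rank C_0 − rank ∂_1 = 9 − 8 = 1, and the invariant factors of ∂_1 are all 1, so H_0 = Z.
  H_1: rank ker ∂_1 − rank ∂_2 = (12 − 8) − 0 = 4, and there is no ∂_2, so H_1 = Z^4.

(K is a triangulation of a wedge of 4 circles.)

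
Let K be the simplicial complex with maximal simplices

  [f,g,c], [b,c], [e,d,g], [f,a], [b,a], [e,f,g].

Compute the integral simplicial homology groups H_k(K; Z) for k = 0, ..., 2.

K has 7 vertices, 10 edges, 3 triangles.
rank ∂_0 = 0, rank ∂_1 = 6 ⇒ b_0 = 7 − 0 − 6 = 1; all invariant factors of ∂_1 are 1 so no torsion. So H_0 ≅ Z.
rank ∂_1 = 6, rank ∂_2 = 3 ⇒ b_1 = 10 − 6 − 3 = 1; all invariant factors of ∂_2 are 1 so no torsion. So H_1 ≅ Z.
rank ∂_2 = 3, rank ∂_3 = 0 ⇒ b_2 = 3 − 3 − 0 = 0. So H_2 ≅ 0.

H_0 = Z,  H_1 = Z,  H_2 = 0.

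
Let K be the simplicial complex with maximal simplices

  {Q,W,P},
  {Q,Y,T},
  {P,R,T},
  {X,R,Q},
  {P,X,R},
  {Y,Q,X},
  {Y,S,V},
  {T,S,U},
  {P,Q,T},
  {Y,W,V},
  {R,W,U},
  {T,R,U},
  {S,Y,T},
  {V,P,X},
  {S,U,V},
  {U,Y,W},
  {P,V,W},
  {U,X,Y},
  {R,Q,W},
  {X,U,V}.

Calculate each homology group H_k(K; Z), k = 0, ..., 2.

Fix the vertex order P < Q < R < S < T < U < V < W < X < Y and write every simplex with vertices in increasing order. Then dim K = 2 and the simplices of K are:

  0-simplices (10): P, Q, R, S, T, U, V, W, X, Y
  1-simplices (30): PQ, PR, PT, PV, PW, PX, QR, QT, QW, QX, QY, RT, RU, RW, RX, ST, SU, SV, SY, TU, TY, UV, UW, UX, UY, VW, VX, VY, WY, XY
  2-simplices (20): PQT, PQW, PRT, PRX, PVW, PVX, QRW, QRX, QTY, QXY, RTU, RUW, STU, STY, SUV, SVY, UVX, UWY, UXY, VWY

so the chain groups are C_0 ≅ Z^10, C_1 ≅ Z^30, C_2 ≅ Z^20.

∂_1: C_1 → C_0 is given by ∂[p,q] = [q] − [p]. For instance
  ∂TY = Y − T.
The 10×30 boundary matrix has rank 9 and Smith normal form diag(1,1,1,1,1,1,1,1,1).

The boundary map ∂_2: C_2 → C_1 sends each 2-simplex [p,q,r] to [q,r] − [p,r] + [p,q]. For instance
  ∂QXY = XY − QY + QX,
  ∂QTY = TY − QY + QT.
The resulting 30×20 matrix has rank 20, and its Smith normal form has invariant factors (1,1,1,1,1,1,1,1,1,1,1,1,1,1,1,1,1,1,1,2).

Now H_k = ker ∂_k / im ∂_{k+1}, so:

  H_0: rank C_0 − rank ∂_1 = 10 − 9 = 1, and the invariant factors of ∂_1 are all 1, so H_0 ≅ Z.
  H_1: rank ker ∂_1 − rank ∂_2 = (30 − 9) − 20 = 1, and ∂_2 has invariant factor 2 > 1, so H_1 ≅ Z ⊕ Z/2Z.
  H_2: rank ker ∂_2 − rank ∂_3 = (20 − 20) − 0 = 0, and there is no ∂_3, so H_2 ≅ 0.

As a check, the Euler characteristic is 10 − 30 + 20 = 0, which agrees with 1 − 1 + 0 = 0.
(K is a triangulation of the Klein bottle.)

H_0 ≅ Z,  H_1 ≅ Z ⊕ Z/2Z,  H_2 = 0.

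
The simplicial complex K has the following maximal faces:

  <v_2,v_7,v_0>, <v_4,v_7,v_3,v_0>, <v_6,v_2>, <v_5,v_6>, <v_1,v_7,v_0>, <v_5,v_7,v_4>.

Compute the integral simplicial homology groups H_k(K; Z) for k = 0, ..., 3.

Order the vertices as v_0 < v_1 < v_2 < v_3 < v_4 < v_5 < v_6 < v_7. Listing each simplex with vertices in this order, K has dimension 3 with simplices:

  0-simplices (8): [v_0], [v_1], [v_2], [v_3], [v_4], [v_5], [v_6], [v_7]
  1-simplices (14): [v_0,v_1], [v_0,v_2], [v_0,v_3], [v_0,v_4], [v_0,v_7], [v_1,v_7], [v_2,v_6], [v_2,v_7], [v_3,v_4], [v_3,v_7], [v_4,v_5], [v_4,v_7], [v_5,v_6], [v_5,v_7]
  2-simplices (7): [v_0,v_1,v_7], [v_0,v_2,v_7], [v_0,v_3,v_4], [v_0,v_3,v_7], [v_0,v_4,v_7], [v_3,v_4,v_7], [v_4,v_5,v_7]
  3-simplices (1): [v_0,v_3,v_4,v_7]

giving chain groups C_0 ≅ Z^8, C_1 ≅ Z^14, C_2 ≅ Z^7, C_3 ≅ Z^1.

∂_1: C_1 → C_0 sends each edge [p,q] (with p < q) to q − p. For instance
  ∂[v_1,v_7] = [v_7] − [v_1].
The resulting 8×14 matrix has rank 7, and its Smith normal form has invariant factors (1,1,1,1,1,1,1).

The boundary map ∂_2: C_2 → C_1 acts by ∂[p,q,r] = [q,r] − [p,r] + [p,q]. For instance
  ∂[v_3,v_4,v_7] = [v_4,v_7] − [v_3,v_7] + [v_3,v_4],
  ∂[v_0,v_3,v_4] = [v_3,v_4] − [v_0,v_4] + [v_0,v_3].
As a 14×7 matrix over Z this has rank 6, with invariant factors (1,1,1,1,1,1).

The boundary map ∂_3: C_3 → C_2 sends each 3-simplex σ to the alternating sum Σ_i (−1)^i (σ with its i-th vertex removed). For instance
  ∂[v_0,v_3,v_4,v_7] = [v_3,v_4,v_7] − [v_0,v_4,v_7] + [v_0,v_3,v_7] − [v_0,v_3,v_4].
As a 7×1 matrix over Z this has rank 1, with invariant factors (1).

Now H_k = ker ∂_k / im ∂_{k+1}, so:

  H_0: rank C_0 − rank ∂_1 = 8 − 7 = 1, and the invariant factors of ∂_1 are all 1, so H_0 ≅ Z.
  H_1: rank ker ∂_1 − rank ∂_2 = (14 − 7) − 6 = 1, and the invariant factors of ∂_2 are all 1, so H_1 ≅ Z.
  H_2: rank ker ∂_2 − rank ∂_3 = (7 − 6) − 1 = 0, and the invariant factors of ∂_3 are all 1, so H_2 ≅ 0.
  H_3: rank ker ∂_3 − rank ∂_4 = (1 − 1) − 0 = 0, and there is no ∂_4, so H_3 ≅ 0.

H_0 = Z,  H_1 = Z,  H_2 = 0,  H_3 = 0.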